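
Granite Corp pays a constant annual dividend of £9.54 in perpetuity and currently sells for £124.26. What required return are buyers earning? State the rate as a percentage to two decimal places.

P = C/r ⇒ r = C/P = £9.54/£124.26 = 0.076775

7.68%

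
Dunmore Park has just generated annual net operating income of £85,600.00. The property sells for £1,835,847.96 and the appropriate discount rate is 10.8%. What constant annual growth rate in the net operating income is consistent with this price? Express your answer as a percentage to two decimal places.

P = D₀(1+g)/(r−g) ⇒ P(r−g) = D₀(1+g) ⇒ g(P+D₀) = P·r − D₀
g = (P·r − D₀)/(P + D₀) = (£1,835,847.96×0.108 − £85,600.00) / (£1,835,847.96 + £85,600.00) = 0.058639

5.86%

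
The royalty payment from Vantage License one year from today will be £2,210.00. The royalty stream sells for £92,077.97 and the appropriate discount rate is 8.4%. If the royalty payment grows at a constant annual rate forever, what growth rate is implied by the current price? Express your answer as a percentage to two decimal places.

P = D₁/(r−g) ⇒ g = r − D₁/P = 0.084 − £2,210.00/£92,077.97 = 0.059999

6.00%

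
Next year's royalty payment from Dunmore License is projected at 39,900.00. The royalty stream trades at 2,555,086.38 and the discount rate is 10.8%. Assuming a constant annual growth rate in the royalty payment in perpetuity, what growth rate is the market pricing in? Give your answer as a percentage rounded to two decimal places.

9.24%

P = D₁/(r−g) ⇒ g = r − D₁/P = 0.108 − 39,900.00/2,555,086.38 = 0.092384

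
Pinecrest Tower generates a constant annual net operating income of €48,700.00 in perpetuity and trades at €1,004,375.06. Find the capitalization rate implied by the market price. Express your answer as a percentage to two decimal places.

P = C/r ⇒ r = C/P = €48,700.00/€1,004,375.06 = 0.048488

4.85%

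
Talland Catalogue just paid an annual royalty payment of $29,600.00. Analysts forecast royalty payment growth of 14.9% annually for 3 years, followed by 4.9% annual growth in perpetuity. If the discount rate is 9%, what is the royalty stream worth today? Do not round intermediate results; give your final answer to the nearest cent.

D_1 = 34010.40000
D_2 = 39077.94960
D_3 = 44900.56409
Terminal value at year 3: TV = D_3×(1+g_2)/(r−g_2) = 47100.69173/0.041 = 1148797.35929
P_0 = D_1/(1+r)^1 + D_2/(1+r)^2 + D_3/(1+r)^3 + TV/(1+r)^3
    = 31202.20183 + 32891.12836 + 34671.47384 + 887082.34278 = 985847.14681

$985847.15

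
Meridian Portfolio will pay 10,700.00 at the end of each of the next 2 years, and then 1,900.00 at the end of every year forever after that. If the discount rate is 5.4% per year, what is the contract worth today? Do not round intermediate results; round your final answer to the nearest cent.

PV of 2-year annuity: 10,700.00 × [1 − (1+0.054)^−2] / 0.054 = 19783.49398
Perpetuity value at year 2: 1,900.00 / 0.054 = 35185.18519
PV of perpetuity: 35185.18519 / (1+0.054)^2 = 31672.22831
Total PV = 19783.49398 + 31672.22831 = 51455.72229

51455.72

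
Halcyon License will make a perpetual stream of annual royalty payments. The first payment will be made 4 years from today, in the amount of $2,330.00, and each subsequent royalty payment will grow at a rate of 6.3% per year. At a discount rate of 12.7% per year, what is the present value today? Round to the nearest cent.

Value at end of year 3: C₁ / (r − g) = $2,330.00 / (0.127 − 0.063) = $36,406.2500
Discount to today: PV = $36,406.2500 / (1 + 0.127)^3 = $36,406.2500 / 1.431435 = $25,433.39

$25433.39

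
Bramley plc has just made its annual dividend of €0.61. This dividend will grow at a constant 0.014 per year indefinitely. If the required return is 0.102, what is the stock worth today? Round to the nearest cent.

€7.03

D₁ = D₀ × (1 + g) = €0.61 × 1.014 = €0.6185
Growing perpetuity: P = D₁ / (r − g) = €0.6185 / (0.102 − 0.014) = €7.03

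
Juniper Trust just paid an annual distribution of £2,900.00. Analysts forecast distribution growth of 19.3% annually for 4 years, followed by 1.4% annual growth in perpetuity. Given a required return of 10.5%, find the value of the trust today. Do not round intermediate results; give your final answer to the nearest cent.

D_1 = 3459.70000
D_2 = 4127.42210
D_3 = 4924.01457
D_4 = 5874.34938
Terminal value at year 4: TV = D_4×(1+g_2)/(r−g_2) = 5956.59027/0.091 = 65457.03591
P_0 = D_1/(1+r)^1 + D_2/(1+r)^2 + D_3/(1+r)^3 + D_4/(1+r)^4 + TV/(1+r)^4
    = 3130.95023 + 3380.29287 + 3649.49266 + 3940.13099 + 43904.31677 = 58005.18352

£58005.18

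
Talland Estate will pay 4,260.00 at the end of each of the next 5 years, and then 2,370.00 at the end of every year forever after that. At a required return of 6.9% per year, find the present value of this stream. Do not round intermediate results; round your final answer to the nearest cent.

42117.99

PV of 5-year annuity: 4,260.00 × [1 − (1+0.069)^−5] / 0.069 = 17513.70877
Perpetuity value at year 5: 2,370.00 / 0.069 = 34347.82609
PV of perpetuity: 34347.82609 / (1+0.069)^5 = 24604.28388
Total PV = 17513.70877 + 24604.28388 = 42117.99266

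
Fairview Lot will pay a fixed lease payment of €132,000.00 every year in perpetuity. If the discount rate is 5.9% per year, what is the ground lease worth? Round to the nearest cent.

Level perpetuity: PV = C / r = €132,000.00 / 0.059 = €2,237,288.14

€2237288.14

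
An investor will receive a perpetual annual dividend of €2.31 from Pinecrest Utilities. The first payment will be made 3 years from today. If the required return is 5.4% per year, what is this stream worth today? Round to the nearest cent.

Value at end of year 2: C / r = €2.31 / 0.054 = €42.7778
Discount to today: PV = €42.7778 / (1 + 0.054)^2 = €42.7778 / 1.110916 = €38.51

€38.51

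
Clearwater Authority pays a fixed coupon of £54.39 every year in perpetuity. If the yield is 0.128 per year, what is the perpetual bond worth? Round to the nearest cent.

Level perpetuity: PV = C / r = £54.39 / 0.128 = £424.92

£424.92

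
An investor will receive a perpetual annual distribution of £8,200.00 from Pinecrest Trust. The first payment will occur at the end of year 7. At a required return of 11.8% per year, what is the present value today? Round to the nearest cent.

£35586.15

Value at end of year 6: C / r = £8,200.00 / 0.118 = £69,491.5254
Discount to today: PV = £69,491.5254 / (1 + 0.118)^6 = £69,491.5254 / 1.952769 = £35,586.15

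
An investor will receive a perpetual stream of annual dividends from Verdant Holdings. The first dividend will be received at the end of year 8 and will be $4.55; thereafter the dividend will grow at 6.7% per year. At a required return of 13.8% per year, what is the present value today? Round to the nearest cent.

$25.93

Value at end of year 7: C₁ / (r − g) = $4.55 / (0.138 − 0.067) = $64.0845
Discount to today: PV = $64.0845 / (1 + 0.138)^7 = $64.0845 / 2.471700 = $25.93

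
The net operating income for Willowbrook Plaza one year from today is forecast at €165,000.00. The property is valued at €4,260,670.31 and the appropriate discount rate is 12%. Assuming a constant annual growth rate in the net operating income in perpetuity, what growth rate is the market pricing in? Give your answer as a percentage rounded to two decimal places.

8.13%

P = D₁/(r−g) ⇒ g = r − D₁/P = 0.12 − €165,000.00/€4,260,670.31 = 0.081274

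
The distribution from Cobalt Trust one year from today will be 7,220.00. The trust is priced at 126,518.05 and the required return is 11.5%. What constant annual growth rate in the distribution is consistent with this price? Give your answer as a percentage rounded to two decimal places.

5.79%

P = D₁/(r−g) ⇒ g = r − D₁/P = 0.115 − 7,220.00/126,518.05 = 0.057933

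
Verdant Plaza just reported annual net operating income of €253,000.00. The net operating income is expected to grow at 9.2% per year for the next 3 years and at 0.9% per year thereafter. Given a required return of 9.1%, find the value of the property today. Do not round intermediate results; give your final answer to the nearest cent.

€3882094.64

D_1 = 276276.00000
D_2 = 301693.39200
D_3 = 329449.18406
Terminal value at year 3: TV = D_3×(1+g_2)/(r−g_2) = 332414.22672/0.082 = 4053832.03318
P_0 = D_1/(1+r)^1 + D_2/(1+r)^2 + D_3/(1+r)^3 + TV/(1+r)^3
    = 253231.89734 + 253464.00724 + 253696.32989 + 3121702.40066 = 3882094.63512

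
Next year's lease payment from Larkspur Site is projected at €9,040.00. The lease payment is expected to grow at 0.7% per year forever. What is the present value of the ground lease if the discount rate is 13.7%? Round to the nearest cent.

€69538.46

Growing perpetuity: P = D₁ / (r − g) = €9,040.0000 / (0.137 − 0.007) = €69,538.46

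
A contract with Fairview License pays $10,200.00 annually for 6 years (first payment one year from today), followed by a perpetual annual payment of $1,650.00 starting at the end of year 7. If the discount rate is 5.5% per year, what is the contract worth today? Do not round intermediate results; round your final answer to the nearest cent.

PV of 6-year annuity: $10,200.00 × [1 − (1+0.055)^−6] / 0.055 = 50954.40915
Perpetuity value at year 6: $1,650.00 / 0.055 = 30000.00000
PV of perpetuity: 30000.00000 / (1+0.055)^6 = 21757.37499
Total PV = 50954.40915 + 21757.37499 = 72711.78414

$72711.78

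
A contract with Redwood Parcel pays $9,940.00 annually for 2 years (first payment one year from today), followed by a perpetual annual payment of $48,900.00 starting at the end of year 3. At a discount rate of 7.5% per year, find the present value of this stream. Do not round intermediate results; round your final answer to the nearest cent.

$582044.78

PV of 2-year annuity: $9,940.00 × [1 − (1+0.075)^−2] / 0.075 = 17847.91779
Perpetuity value at year 2: $48,900.00 / 0.075 = 652000.00000
PV of perpetuity: 652000.00000 / (1+0.075)^2 = 564196.86317
Total PV = 17847.91779 + 564196.86317 = 582044.78096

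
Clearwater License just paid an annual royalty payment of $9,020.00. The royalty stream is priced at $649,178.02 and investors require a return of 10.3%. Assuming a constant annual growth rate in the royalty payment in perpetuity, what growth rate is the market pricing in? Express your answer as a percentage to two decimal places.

P = D₀(1+g)/(r−g) ⇒ P(r−g) = D₀(1+g) ⇒ g(P+D₀) = P·r − D₀
g = (P·r − D₀)/(P + D₀) = ($649,178.02×0.103 − $9,020.00) / ($649,178.02 + $9,020.00) = 0.087884

8.79%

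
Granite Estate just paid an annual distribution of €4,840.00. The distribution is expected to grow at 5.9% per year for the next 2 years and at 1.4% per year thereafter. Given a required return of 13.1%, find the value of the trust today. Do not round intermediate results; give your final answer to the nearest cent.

€45551.24

D_1 = 5125.56000
D_2 = 5427.96804
Terminal value at year 2: TV = D_2×(1+g_2)/(r−g_2) = 5503.95959/0.117 = 47042.38968
P_0 = D_1/(1+r)^1 + D_2/(1+r)^2 + TV/(1+r)^2
    = 4531.88329 + 4243.38144 + 36775.97244 = 45551.23716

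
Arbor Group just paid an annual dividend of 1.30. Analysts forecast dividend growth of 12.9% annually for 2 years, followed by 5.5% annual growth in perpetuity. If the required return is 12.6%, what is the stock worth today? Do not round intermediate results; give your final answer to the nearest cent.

22.03

D_1 = 1.46770
D_2 = 1.65703
Terminal value at year 2: TV = D_2×(1+g_2)/(r−g_2) = 1.74817/0.071 = 24.62211
P_0 = D_1/(1+r)^1 + D_2/(1+r)^2 + TV/(1+r)^2
    = 1.30346 + 1.30694 + 19.41997 = 22.03037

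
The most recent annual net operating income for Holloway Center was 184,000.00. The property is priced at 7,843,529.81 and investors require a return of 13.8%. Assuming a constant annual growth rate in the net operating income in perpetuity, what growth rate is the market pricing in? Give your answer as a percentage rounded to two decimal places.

P = D₀(1+g)/(r−g) ⇒ P(r−g) = D₀(1+g) ⇒ g(P+D₀) = P·r − D₀
g = (P·r − D₀)/(P + D₀) = (7,843,529.81×0.138 − 184,000.00) / (7,843,529.81 + 184,000.00) = 0.111916

11.19%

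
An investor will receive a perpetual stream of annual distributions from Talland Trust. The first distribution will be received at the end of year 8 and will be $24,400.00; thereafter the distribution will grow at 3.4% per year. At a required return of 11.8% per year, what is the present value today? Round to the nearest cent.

Value at end of year 7: C₁ / (r − g) = $24,400.00 / (0.118 − 0.034) = $290,476.1905
Discount to today: PV = $290,476.1905 / (1 + 0.118)^7 = $290,476.1905 / 2.183195 = $133,050.93

$133050.93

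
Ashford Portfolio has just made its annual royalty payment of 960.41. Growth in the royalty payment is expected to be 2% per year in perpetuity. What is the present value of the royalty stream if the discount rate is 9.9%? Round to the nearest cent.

D₁ = D₀ × (1 + g) = 960.41 × 1.02 = 979.6182
Growing perpetuity: P = D₁ / (r − g) = 979.6182 / (0.099 − 0.02) = 12,400.23

12400.23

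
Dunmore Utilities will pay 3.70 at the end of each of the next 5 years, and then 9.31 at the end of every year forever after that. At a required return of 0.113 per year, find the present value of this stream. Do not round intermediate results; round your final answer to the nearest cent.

61.81

PV of 5-year annuity: 3.70 × [1 − (1+0.113)^−5] / 0.113 = 13.57224
Perpetuity value at year 5: 9.31 / 0.113 = 82.38938
PV of perpetuity: 82.38938 / (1+0.113)^5 = 48.23868
Total PV = 13.57224 + 48.23868 = 61.81092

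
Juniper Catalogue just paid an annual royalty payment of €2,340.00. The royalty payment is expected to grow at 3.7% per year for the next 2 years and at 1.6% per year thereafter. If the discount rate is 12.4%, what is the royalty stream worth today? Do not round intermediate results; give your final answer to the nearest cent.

€22888.12

D_1 = 2426.58000
D_2 = 2516.36346
Terminal value at year 2: TV = D_2×(1+g_2)/(r−g_2) = 2556.62528/0.108 = 23672.45625
P_0 = D_1/(1+r)^1 + D_2/(1+r)^2 + TV/(1+r)^2
    = 2158.87900 + 1991.77716 + 18737.45920 = 22888.11536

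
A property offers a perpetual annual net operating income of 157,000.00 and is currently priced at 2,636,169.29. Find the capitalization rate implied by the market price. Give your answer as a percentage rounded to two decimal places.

P = C/r ⇒ r = C/P = 157,000.00/2,636,169.29 = 0.059556

5.96%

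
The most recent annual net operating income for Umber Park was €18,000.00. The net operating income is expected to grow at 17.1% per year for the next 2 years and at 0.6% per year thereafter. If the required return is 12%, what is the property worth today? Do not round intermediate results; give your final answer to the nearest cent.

€212133.69

D_1 = 21078.00000
D_2 = 24682.33800
Terminal value at year 2: TV = D_2×(1+g_2)/(r−g_2) = 24830.43203/0.114 = 217810.80726
P_0 = D_1/(1+r)^1 + D_2/(1+r)^2 + TV/(1+r)^2
    = 18819.64286 + 19676.60874 + 173637.44201 = 212133.69361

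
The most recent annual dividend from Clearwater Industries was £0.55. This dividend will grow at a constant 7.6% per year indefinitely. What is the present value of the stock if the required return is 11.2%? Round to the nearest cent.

D₁ = D₀ × (1 + g) = £0.55 × 1.076 = £0.5918
Growing perpetuity: P = D₁ / (r − g) = £0.5918 / (0.112 − 0.076) = £16.44

£16.44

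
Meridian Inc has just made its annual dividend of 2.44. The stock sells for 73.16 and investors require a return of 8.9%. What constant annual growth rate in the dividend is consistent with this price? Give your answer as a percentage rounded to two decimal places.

P = D₀(1+g)/(r−g) ⇒ P(r−g) = D₀(1+g) ⇒ g(P+D₀) = P·r − D₀
g = (P·r − D₀)/(P + D₀) = (73.16×0.089 − 2.44) / (73.16 + 2.44) = 0.053852

5.39%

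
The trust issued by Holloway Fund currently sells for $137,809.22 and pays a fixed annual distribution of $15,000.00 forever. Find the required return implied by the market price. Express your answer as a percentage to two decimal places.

10.88%

P = C/r ⇒ r = C/P = $15,000.00/$137,809.22 = 0.108846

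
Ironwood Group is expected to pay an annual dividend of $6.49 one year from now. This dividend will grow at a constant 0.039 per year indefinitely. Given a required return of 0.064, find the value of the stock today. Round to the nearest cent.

$259.60

Growing perpetuity: P = D₁ / (r − g) = $6.4900 / (0.064 − 0.039) = $259.60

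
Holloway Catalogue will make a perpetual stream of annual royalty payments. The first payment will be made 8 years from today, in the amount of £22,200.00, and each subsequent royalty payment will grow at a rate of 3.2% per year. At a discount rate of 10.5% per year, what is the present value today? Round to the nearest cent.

Value at end of year 7: C₁ / (r − g) = £22,200.00 / (0.105 − 0.032) = £304,109.5890
Discount to today: PV = £304,109.5890 / (1 + 0.105)^7 = £304,109.5890 / 2.011574 = £151,179.94

£151179.94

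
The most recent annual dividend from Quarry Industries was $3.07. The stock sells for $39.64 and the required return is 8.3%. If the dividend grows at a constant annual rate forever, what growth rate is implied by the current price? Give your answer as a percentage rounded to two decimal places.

P = D₀(1+g)/(r−g) ⇒ P(r−g) = D₀(1+g) ⇒ g(P+D₀) = P·r − D₀
g = (P·r − D₀)/(P + D₀) = ($39.64×0.083 − $3.07) / ($39.64 + $3.07) = 0.005154

0.52%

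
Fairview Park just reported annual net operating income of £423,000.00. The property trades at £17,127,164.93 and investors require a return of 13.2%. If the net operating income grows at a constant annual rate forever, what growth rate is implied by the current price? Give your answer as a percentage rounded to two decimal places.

P = D₀(1+g)/(r−g) ⇒ P(r−g) = D₀(1+g) ⇒ g(P+D₀) = P·r − D₀
g = (P·r − D₀)/(P + D₀) = (£17,127,164.93×0.132 − £423,000.00) / (£17,127,164.93 + £423,000.00) = 0.104716

10.47%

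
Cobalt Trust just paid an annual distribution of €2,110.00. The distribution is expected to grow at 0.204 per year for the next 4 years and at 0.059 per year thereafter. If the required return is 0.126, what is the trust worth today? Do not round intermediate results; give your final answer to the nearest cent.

€53603.38

D_1 = 2540.44000
D_2 = 3058.68976
D_3 = 3682.66247
D_4 = 4433.92562
Terminal value at year 4: TV = D_4×(1+g_2)/(r−g_2) = 4695.52723/0.067 = 70082.49592
P_0 = D_1/(1+r)^1 + D_2/(1+r)^2 + D_3/(1+r)^3 + D_4/(1+r)^4 + TV/(1+r)^4
    = 2256.16341 + 2412.45182 + 2579.56660 + 2758.25771 + 43596.93904 = 53603.37857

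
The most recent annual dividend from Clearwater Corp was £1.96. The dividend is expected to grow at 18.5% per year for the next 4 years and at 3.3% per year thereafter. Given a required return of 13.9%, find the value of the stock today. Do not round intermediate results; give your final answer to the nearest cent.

D_1 = 2.32260
D_2 = 2.75228
D_3 = 3.26145
D_4 = 3.86482
Terminal value at year 4: TV = D_4×(1+g_2)/(r−g_2) = 3.99236/0.106 = 37.66378
P_0 = D_1/(1+r)^1 + D_2/(1+r)^2 + D_3/(1+r)^3 + D_4/(1+r)^4 + TV/(1+r)^4
    = 2.03916 + 2.12151 + 2.20719 + 2.29633 + 22.37840 = 31.04259

£31.04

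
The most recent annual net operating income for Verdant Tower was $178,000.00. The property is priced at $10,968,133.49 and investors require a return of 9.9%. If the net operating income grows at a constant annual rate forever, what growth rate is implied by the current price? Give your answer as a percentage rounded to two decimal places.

8.14%

P = D₀(1+g)/(r−g) ⇒ P(r−g) = D₀(1+g) ⇒ g(P+D₀) = P·r − D₀
g = (P·r − D₀)/(P + D₀) = ($10,968,133.49×0.099 − $178,000.00) / ($10,968,133.49 + $178,000.00) = 0.081449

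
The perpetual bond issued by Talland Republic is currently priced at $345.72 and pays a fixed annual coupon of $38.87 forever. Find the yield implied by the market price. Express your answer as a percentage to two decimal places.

P = C/r ⇒ r = C/P = $38.87/$345.72 = 0.112432

11.24%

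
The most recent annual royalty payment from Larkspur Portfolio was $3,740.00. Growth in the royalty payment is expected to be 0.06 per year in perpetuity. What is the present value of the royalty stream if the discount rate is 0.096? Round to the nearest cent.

D₁ = D₀ × (1 + g) = $3,740.00 × 1.06 = $3,964.4000
Growing perpetuity: P = D₁ / (r − g) = $3,964.4000 / (0.096 − 0.06) = $110,122.22

$110122.22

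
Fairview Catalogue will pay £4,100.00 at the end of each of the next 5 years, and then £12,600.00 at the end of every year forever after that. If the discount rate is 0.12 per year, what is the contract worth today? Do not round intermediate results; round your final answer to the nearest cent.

£74359.40

PV of 5-year annuity: £4,100.00 × [1 − (1+0.12)^−5] / 0.12 = 14779.58243
Perpetuity value at year 5: £12,600.00 / 0.12 = 105000.00000
PV of perpetuity: 105000.00000 / (1+0.12)^5 = 59579.81985
Total PV = 14779.58243 + 59579.81985 = 74359.40228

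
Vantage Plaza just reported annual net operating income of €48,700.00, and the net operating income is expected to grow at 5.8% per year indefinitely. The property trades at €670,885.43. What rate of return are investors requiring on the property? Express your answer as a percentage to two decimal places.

13.48%

D₁ = €48,700.00 × 1.058 = €51,524.6000
P = D₁/(r − g) ⇒ r = D₁/P + g = €51,524.6000/€670,885.43 + 0.058 = 0.076801 + 0.058 = 0.134801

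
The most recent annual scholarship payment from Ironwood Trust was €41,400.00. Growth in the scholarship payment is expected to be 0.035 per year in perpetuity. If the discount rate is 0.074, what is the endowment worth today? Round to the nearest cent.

D₁ = D₀ × (1 + g) = €41,400.00 × 1.035 = €42,849.0000
Growing perpetuity: P = D₁ / (r − g) = €42,849.0000 / (0.074 − 0.035) = €1,098,692.31

€1098692.31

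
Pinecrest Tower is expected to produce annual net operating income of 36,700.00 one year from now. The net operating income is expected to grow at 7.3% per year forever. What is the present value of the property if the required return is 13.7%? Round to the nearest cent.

573437.50

Growing perpetuity: P = D₁ / (r − g) = 36,700.0000 / (0.137 − 0.073) = 573,437.50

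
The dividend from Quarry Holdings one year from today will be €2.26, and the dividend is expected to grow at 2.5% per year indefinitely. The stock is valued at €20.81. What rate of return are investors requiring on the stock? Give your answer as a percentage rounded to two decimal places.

13.36%

P = D₁/(r − g) ⇒ r = D₁/P + g = €2.2600/€20.81 + 0.025 = 0.108602 + 0.025 = 0.133602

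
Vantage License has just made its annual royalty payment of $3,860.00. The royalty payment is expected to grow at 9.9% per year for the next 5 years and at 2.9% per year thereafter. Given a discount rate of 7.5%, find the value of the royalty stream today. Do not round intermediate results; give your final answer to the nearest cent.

$117057.08

D_1 = 4242.14000
D_2 = 4662.11186
D_3 = 5123.66093
D_4 = 5630.90337
D_5 = 6188.36280
Terminal value at year 5: TV = D_5×(1+g_2)/(r−g_2) = 6367.82532/0.046 = 138430.98524
P_0 = D_1/(1+r)^1 + D_2/(1+r)^2 + D_3/(1+r)^3 + D_4/(1+r)^4 + D_5/(1+r)^5 + TV/(1+r)^5
    = 3946.17674 + 4034.27743 + 4124.34502 + 4216.42342 + 4310.55753 + 96425.29775 = 117057.07791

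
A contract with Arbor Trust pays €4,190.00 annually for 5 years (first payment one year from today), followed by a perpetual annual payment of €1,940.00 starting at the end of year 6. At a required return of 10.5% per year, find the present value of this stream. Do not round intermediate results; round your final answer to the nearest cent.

PV of 5-year annuity: €4,190.00 × [1 − (1+0.105)^−5] / 0.105 = 15682.57596
Perpetuity value at year 5: €1,940.00 / 0.105 = 18476.19048
PV of perpetuity: 18476.19048 / (1+0.105)^5 = 11215.04552
Total PV = 15682.57596 + 11215.04552 = 26897.62148

€26897.62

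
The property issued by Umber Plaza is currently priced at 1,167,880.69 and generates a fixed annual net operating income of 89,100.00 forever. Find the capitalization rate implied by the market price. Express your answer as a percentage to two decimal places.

7.63%

P = C/r ⇒ r = C/P = 89,100.00/1,167,880.69 = 0.076292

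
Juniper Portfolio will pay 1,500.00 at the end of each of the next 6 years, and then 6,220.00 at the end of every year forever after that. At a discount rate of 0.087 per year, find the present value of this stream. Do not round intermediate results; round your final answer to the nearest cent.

50129.99

PV of 6-year annuity: 1,500.00 × [1 − (1+0.087)^−6] / 0.087 = 6789.49144
Perpetuity value at year 6: 6,220.00 / 0.087 = 71494.25287
PV of perpetuity: 71494.25287 / (1+0.087)^6 = 43340.49504
Total PV = 6789.49144 + 43340.49504 = 50129.98648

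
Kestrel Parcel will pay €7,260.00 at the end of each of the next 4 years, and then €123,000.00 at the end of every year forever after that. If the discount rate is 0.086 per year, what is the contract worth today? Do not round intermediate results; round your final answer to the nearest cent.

€1051951.47

PV of 4-year annuity: €7,260.00 × [1 − (1+0.086)^−4] / 0.086 = 23728.36276
Perpetuity value at year 4: €123,000.00 / 0.086 = 1430232.55814
PV of perpetuity: 1430232.55814 / (1+0.086)^4 = 1028223.10641
Total PV = 23728.36276 + 1028223.10641 = 1051951.46918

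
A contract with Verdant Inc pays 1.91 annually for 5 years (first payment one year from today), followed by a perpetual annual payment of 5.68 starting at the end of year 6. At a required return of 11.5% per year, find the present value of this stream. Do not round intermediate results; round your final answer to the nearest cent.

PV of 5-year annuity: 1.91 × [1 − (1+0.115)^−5] / 0.115 = 6.97127
Perpetuity value at year 5: 5.68 / 0.115 = 49.39130
PV of perpetuity: 49.39130 / (1+0.115)^5 = 28.66000
Total PV = 6.97127 + 28.66000 = 35.63126

35.63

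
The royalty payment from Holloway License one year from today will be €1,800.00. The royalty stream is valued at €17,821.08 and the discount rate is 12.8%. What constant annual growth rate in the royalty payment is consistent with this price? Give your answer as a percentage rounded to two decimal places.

P = D₁/(r−g) ⇒ g = r − D₁/P = 0.128 − €1,800.00/€17,821.08 = 0.026996

2.70%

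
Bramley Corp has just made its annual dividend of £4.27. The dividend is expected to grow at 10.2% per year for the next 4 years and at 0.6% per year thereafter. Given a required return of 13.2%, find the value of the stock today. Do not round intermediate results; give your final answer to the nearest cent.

D_1 = 4.70554
D_2 = 5.18551
D_3 = 5.71443
D_4 = 6.29730
Terminal value at year 4: TV = D_4×(1+g_2)/(r−g_2) = 6.33508/0.126 = 50.27843
P_0 = D_1/(1+r)^1 + D_2/(1+r)^2 + D_3/(1+r)^3 + D_4/(1+r)^4 + TV/(1+r)^4
    = 4.15684 + 4.04667 + 3.93943 + 3.83503 + 30.61935 = 46.59732

£46.60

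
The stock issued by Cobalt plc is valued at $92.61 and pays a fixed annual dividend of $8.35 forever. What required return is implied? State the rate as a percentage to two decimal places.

P = C/r ⇒ r = C/P = $8.35/$92.61 = 0.090163

9.02%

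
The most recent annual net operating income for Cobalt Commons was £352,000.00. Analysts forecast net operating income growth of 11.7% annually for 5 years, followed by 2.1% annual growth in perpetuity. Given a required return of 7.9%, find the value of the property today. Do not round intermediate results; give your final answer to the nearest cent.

£9322057.74

D_1 = 393184.00000
D_2 = 439186.52800
D_3 = 490571.35178
D_4 = 547968.19993
D_5 = 612080.47933
Terminal value at year 5: TV = D_5×(1+g_2)/(r−g_2) = 624934.16939/0.058 = 10774727.05848
P_0 = D_1/(1+r)^1 + D_2/(1+r)^2 + D_3/(1+r)^3 + D_4/(1+r)^4 + D_5/(1+r)^5 + TV/(1+r)^5
    = 364396.66358 + 377229.91030 + 390515.11567 + 404268.19667 + 418505.63084 + 7367142.22565 = 9322057.74270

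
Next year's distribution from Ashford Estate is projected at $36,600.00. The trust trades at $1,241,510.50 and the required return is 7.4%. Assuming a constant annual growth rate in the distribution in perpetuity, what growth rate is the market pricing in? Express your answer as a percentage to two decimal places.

P = D₁/(r−g) ⇒ g = r − D₁/P = 0.074 − $36,600.00/$1,241,510.50 = 0.044520

4.45%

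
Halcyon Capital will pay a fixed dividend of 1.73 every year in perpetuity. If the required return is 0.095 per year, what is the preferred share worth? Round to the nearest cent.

Level perpetuity: PV = C / r = 1.73 / 0.095 = 18.21

18.21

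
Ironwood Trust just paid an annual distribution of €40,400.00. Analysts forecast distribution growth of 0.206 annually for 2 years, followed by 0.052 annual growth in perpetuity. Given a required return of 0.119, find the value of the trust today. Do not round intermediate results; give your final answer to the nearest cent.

D_1 = 48722.40000
D_2 = 58759.21440
Terminal value at year 2: TV = D_2×(1+g_2)/(r−g_2) = 61814.69355/0.067 = 922607.36640
P_0 = D_1/(1+r)^1 + D_2/(1+r)^2 + TV/(1+r)^2
    = 43541.01877 + 46926.24543 + 736812.09237 = 827279.35657

€827279.36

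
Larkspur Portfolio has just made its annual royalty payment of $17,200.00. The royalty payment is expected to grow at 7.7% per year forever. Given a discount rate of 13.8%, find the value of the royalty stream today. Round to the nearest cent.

$303678.69

D₁ = D₀ × (1 + g) = $17,200.00 × 1.077 = $18,524.4000
Growing perpetuity: P = D₁ / (r − g) = $18,524.4000 / (0.138 − 0.077) = $303,678.69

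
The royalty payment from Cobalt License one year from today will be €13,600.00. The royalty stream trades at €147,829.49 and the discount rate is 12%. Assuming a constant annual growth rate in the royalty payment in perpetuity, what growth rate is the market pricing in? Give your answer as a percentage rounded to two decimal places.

2.80%

P = D₁/(r−g) ⇒ g = r − D₁/P = 0.12 − €13,600.00/€147,829.49 = 0.028002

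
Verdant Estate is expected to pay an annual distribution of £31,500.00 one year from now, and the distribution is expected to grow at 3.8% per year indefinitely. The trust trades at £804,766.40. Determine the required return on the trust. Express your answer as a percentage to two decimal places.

7.71%

P = D₁/(r − g) ⇒ r = D₁/P + g = £31,500.0000/£804,766.40 + 0.038 = 0.039142 + 0.038 = 0.077142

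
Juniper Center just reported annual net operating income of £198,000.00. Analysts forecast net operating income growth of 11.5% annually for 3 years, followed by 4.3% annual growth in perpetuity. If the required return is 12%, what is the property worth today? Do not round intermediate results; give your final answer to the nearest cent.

£3234952.67

D_1 = 220770.00000
D_2 = 246158.55000
D_3 = 274466.78325
Terminal value at year 3: TV = D_3×(1+g_2)/(r−g_2) = 286268.85493/0.077 = 3717777.33675
P_0 = D_1/(1+r)^1 + D_2/(1+r)^2 + D_3/(1+r)^3 + TV/(1+r)^3
    = 197116.07143 + 196236.08897 + 195360.03500 + 2646240.47407 = 3234952.66946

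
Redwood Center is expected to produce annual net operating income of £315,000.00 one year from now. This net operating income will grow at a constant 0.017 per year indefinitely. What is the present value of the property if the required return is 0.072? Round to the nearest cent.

£5727272.73

Growing perpetuity: P = D₁ / (r − g) = £315,000.0000 / (0.072 − 0.017) = £5,727,272.73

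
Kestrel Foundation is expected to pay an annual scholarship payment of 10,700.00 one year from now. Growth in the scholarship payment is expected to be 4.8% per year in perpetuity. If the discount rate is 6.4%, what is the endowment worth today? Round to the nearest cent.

Growing perpetuity: P = D₁ / (r − g) = 10,700.0000 / (0.064 − 0.048) = 668,750.00

668750.00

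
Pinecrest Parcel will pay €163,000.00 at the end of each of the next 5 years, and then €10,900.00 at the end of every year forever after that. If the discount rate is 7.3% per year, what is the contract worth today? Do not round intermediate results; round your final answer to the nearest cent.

€767977.50

PV of 5-year annuity: €163,000.00 × [1 − (1+0.073)^−5] / 0.073 = 662997.87703
Perpetuity value at year 5: €10,900.00 / 0.073 = 149315.06849
PV of perpetuity: 149315.06849 / (1+0.073)^5 = 104979.62764
Total PV = 662997.87703 + 104979.62764 = 767977.50466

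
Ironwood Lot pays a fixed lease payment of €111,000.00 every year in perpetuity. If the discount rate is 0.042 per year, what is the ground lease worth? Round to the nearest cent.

Level perpetuity: PV = C / r = €111,000.00 / 0.042 = €2,642,857.14

€2642857.14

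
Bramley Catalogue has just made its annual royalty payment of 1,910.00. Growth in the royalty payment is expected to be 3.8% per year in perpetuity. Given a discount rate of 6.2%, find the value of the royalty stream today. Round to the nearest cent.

D₁ = D₀ × (1 + g) = 1,910.00 × 1.038 = 1,982.5800
Growing perpetuity: P = D₁ / (r − g) = 1,982.5800 / (0.062 − 0.038) = 82,607.50

82607.50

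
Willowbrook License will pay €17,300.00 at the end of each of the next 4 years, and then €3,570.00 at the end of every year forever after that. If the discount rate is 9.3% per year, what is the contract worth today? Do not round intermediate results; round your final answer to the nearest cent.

€82577.12

PV of 4-year annuity: €17,300.00 × [1 − (1+0.093)^−4] / 0.093 = 55680.06776
Perpetuity value at year 4: €3,570.00 / 0.093 = 38387.09677
PV of perpetuity: 38387.09677 / (1+0.093)^4 = 26897.04811
Total PV = 55680.06776 + 26897.04811 = 82577.11587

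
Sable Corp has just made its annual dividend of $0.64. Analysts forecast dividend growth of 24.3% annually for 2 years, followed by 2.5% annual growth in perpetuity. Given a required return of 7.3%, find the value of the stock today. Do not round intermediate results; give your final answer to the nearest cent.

$19.94

D_1 = 0.79552
D_2 = 0.98883
Terminal value at year 2: TV = D_2×(1+g_2)/(r−g_2) = 1.01355/0.048 = 21.11567
P_0 = D_1/(1+r)^1 + D_2/(1+r)^2 + TV/(1+r)^2
    = 0.74140 + 0.85886 + 18.34026 = 19.94052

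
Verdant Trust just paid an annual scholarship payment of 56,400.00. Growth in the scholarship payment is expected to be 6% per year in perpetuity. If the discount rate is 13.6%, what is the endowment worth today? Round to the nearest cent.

786631.58

D₁ = D₀ × (1 + g) = 56,400.00 × 1.06 = 59,784.0000
Growing perpetuity: P = D₁ / (r − g) = 59,784.0000 / (0.136 − 0.06) = 786,631.58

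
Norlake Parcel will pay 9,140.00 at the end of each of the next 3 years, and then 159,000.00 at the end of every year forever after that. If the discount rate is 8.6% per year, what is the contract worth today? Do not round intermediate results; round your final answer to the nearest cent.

1466776.74

PV of 3-year annuity: 9,140.00 × [1 − (1+0.086)^−3] / 0.086 = 23301.96665
Perpetuity value at year 3: 159,000.00 / 0.086 = 1848837.20930
PV of perpetuity: 1848837.20930 / (1+0.086)^3 = 1443474.76973
Total PV = 23301.96665 + 1443474.76973 = 1466776.73638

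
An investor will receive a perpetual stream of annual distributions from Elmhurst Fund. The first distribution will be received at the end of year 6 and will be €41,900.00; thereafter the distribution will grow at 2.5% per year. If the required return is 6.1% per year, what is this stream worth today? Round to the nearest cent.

€865634.59

Value at end of year 5: C₁ / (r − g) = €41,900.00 / (0.061 − 0.025) = €1,163,888.8889
Discount to today: PV = €1,163,888.8889 / (1 + 0.061)^5 = €1,163,888.8889 / 1.344550 = €865,634.59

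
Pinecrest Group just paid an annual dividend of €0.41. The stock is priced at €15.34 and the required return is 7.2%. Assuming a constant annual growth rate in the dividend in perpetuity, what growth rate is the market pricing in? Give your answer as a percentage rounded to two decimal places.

P = D₀(1+g)/(r−g) ⇒ P(r−g) = D₀(1+g) ⇒ g(P+D₀) = P·r − D₀
g = (P·r − D₀)/(P + D₀) = (€15.34×0.072 − €0.41) / (€15.34 + €0.41) = 0.044094

4.41%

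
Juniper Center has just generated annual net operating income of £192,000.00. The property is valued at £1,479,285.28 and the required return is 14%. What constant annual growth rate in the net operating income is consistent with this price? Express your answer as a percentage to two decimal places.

0.90%

P = D₀(1+g)/(r−g) ⇒ P(r−g) = D₀(1+g) ⇒ g(P+D₀) = P·r − D₀
g = (P·r − D₀)/(P + D₀) = (£1,479,285.28×0.14 − £192,000.00) / (£1,479,285.28 + £192,000.00) = 0.009035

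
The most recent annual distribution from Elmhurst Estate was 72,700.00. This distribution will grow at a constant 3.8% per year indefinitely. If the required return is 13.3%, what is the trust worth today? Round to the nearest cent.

794343.16

D₁ = D₀ × (1 + g) = 72,700.00 × 1.038 = 75,462.6000
Growing perpetuity: P = D₁ / (r − g) = 75,462.6000 / (0.133 − 0.038) = 794,343.16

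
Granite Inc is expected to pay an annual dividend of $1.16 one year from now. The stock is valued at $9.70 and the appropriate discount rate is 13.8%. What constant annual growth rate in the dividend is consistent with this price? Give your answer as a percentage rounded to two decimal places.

1.84%

P = D₁/(r−g) ⇒ g = r − D₁/P = 0.138 − $1.16/$9.70 = 0.018412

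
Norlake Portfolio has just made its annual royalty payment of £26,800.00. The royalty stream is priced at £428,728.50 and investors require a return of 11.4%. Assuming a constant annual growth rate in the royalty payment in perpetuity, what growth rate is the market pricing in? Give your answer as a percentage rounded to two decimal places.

4.85%

P = D₀(1+g)/(r−g) ⇒ P(r−g) = D₀(1+g) ⇒ g(P+D₀) = P·r − D₀
g = (P·r − D₀)/(P + D₀) = (£428,728.50×0.114 − £26,800.00) / (£428,728.50 + £26,800.00) = 0.048460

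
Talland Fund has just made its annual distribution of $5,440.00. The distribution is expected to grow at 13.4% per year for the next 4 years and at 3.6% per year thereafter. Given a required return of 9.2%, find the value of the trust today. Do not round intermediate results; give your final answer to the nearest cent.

$140973.80

D_1 = 6168.96000
D_2 = 6995.60064
D_3 = 7933.01113
D_4 = 8996.03462
Terminal value at year 4: TV = D_4×(1+g_2)/(r−g_2) = 9319.89186/0.056 = 166426.64041
P_0 = D_1/(1+r)^1 + D_2/(1+r)^2 + D_3/(1+r)^3 + D_4/(1+r)^4 + TV/(1+r)^4
    = 5649.23077 + 5866.50888 + 6092.14383 + 6326.45706 + 117039.45555 = 140973.79609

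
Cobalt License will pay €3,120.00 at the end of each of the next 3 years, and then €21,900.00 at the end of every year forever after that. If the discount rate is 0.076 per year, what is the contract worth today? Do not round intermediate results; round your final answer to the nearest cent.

€239408.56

PV of 3-year annuity: €3,120.00 × [1 − (1+0.076)^−3] / 0.076 = 8098.93127
Perpetuity value at year 3: €21,900.00 / 0.076 = 288157.89474
PV of perpetuity: 288157.89474 / (1+0.076)^3 = 231309.62715
Total PV = 8098.93127 + 231309.62715 = 239408.55842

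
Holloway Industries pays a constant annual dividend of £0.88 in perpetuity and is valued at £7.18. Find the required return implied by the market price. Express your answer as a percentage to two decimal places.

12.26%

P = C/r ⇒ r = C/P = £0.88/£7.18 = 0.122563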